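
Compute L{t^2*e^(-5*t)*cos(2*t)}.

L{cos(2t)} = s/(s^2 + 4).
Multiplying by e^(-5t) shifts s → s + 5, so L{e^(-5*t)*cos(2*t)} = (s + 5)/((s + 5)^2 + 4).
Then apply L{t^2·g(t)} = (-1)^2 d^2/ds^2[G(s)] with G(s) = (s + 5)/((s + 5)^2 + 4):
differentiating 2 times and applying the sign gives 2*(s + 5)*(s^2 + 10*s + 13)/(s^2 + 10*s + 29)^3.

2*(s + 5)*(s^2 + 10*s + 13)/(s^2 + 10*s + 29)^3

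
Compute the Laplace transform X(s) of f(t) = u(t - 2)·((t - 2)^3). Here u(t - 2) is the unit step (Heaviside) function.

X(s) = 6*exp(-2*s)/s^4

By the second shifting theorem, L{u(t - c)·g(t - c)} = e^(-cs)·G(s) with c = 2 and G(s) = L{g(t)}.
L{t^3} = 3!/s^4 = 6/s^4.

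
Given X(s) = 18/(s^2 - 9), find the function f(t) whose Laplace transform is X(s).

Since L{sinh(3t)} = 3/(s^2 - 9), the inverse is sinh(3*t), scaled by 6.

f(t) = 6*sinh(3*t)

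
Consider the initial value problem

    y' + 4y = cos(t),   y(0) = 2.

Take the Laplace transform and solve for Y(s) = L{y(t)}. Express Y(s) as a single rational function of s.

Y(s) = (2*s^2 + s + 2)/(s^3 + 4*s^2 + s + 4)

Laplace-transform each side.
Using L{y'} = sY - y(0) = sY - 2, the left side becomes (s + 4)Y - (2).
The right side is L{cos(t)} = s/(s^2 + 1).
So (s + 4)Y = s/(s^2 + 1) + (2).
Divide through and combine into a single rational function.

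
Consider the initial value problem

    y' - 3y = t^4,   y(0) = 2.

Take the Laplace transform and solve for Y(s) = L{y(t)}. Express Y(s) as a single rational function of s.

Take the Laplace transform of both sides.
The derivative rules (L{y'} = sY - y(0) = sY - 2) turn the left side into (s - 3)Y - (2).
The right side is L{t^4} = 24/s^5.
So (s - 3)Y = 24/s^5 + (2).
Solve for Y(s) and write it as one ratio of polynomials.

Y(s) = (2*s^5 + 24)/(s^6 - 3*s^5)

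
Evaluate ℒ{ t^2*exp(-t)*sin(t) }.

L{sin(t)} = 1/(s^2 + 1).
Multiplying by e^(-t) shifts s → s + 1, so L{exp(-t)*sin(t)} = 1/((s + 1)^2 + 1).
Then apply L{t^2·g(t)} = (-1)^2 d^2/ds^2[G(s)] with G(s) = 1/((s + 1)^2 + 1):
differentiating 2 times and applying the sign gives 2*(3*s^2 + 6*s + 2)/(s^2 + 2*s + 2)^3.

2*(3*s^2 + 6*s + 2)/(s^2 + 2*s + 2)^3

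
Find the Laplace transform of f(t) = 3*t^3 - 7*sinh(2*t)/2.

The transform is linear, so treat each term independently.
(-7/2)·[L{sinh(2t)} = 2/(s^2 - 4)]; (3)·[L{t^3} = 3!/s^4 = 6/s^4].

-7/(s^2 - 4) + 18/s^4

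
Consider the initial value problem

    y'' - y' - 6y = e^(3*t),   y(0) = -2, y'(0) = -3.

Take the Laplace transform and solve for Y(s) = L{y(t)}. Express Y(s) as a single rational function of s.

Y(s) = (-2*s^2 + 5*s + 4)/(s^3 - 4*s^2 - 3*s + 18)

Apply the Laplace transform to the equation.
The derivative rules (L{y''} = s^2 Y - s·y(0) - y'(0) and L{y'} = sY - y(0), with y(0) = -2, y'(0) = -3) turn the left side into (s^2 - s - 6)Y - (-2*s - 1).
The right side is L{e^(3*t)} = 1/(s - 3).
So (s^2 - s - 6)Y = 1/(s - 3) + (-2*s - 1).
Solve for Y(s) and write it as one ratio of polynomials.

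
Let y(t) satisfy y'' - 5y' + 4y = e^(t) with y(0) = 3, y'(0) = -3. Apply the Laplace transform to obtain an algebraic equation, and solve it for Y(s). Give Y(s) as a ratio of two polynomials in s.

Y(s) = (3*s^2 - 21*s + 19)/(s^3 - 6*s^2 + 9*s - 4)

Laplace-transform each side.
With L{y''} = s^2 Y - s·y(0) - y'(0) and L{y'} = sY - y(0), with y(0) = 3, y'(0) = -3: the LHS transforms to (s^2 - 5*s + 4)Y - (3*s - 18).
The right side is L{e^(t)} = 1/(s - 1).
So (s^2 - 5*s + 4)Y = 1/(s - 1) + (3*s - 18).
Divide through and combine into a single rational function.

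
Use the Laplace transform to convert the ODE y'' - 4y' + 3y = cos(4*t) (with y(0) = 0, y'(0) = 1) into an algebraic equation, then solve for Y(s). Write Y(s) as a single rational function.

Apply the Laplace transform to the equation.
With L{y''} = s^2 Y - s·y(0) - y'(0) and L{y'} = sY - y(0), with y(0) = 0, y'(0) = 1: the LHS transforms to (s^2 - 4*s + 3)Y - (1).
The right side is L{cos(4*t)} = s/(s^2 + 16).
So (s^2 - 4*s + 3)Y = s/(s^2 + 16) + (1).
Isolate Y and clear denominators.

Y(s) = (s^2 + s + 16)/(s^4 - 4*s^3 + 19*s^2 - 64*s + 48)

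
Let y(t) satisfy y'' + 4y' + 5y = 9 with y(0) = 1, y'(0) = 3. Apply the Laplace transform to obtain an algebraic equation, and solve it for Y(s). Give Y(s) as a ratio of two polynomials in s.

Take the Laplace transform of both sides.
With L{y''} = s^2 Y - s·y(0) - y'(0) and L{y'} = sY - y(0), with y(0) = 1, y'(0) = 3: the LHS transforms to (s^2 + 4*s + 5)Y - (s + 7).
The right side is L{9} = 9/s.
So (s^2 + 4*s + 5)Y = 9/s + (s + 7).
Isolate Y and clear denominators.

Y(s) = (s^2 + 7*s + 9)/(s^3 + 4*s^2 + 5*s)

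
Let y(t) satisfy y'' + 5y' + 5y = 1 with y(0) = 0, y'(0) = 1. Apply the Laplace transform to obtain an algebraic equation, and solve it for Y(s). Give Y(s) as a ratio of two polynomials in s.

Y(s) = (s + 1)/(s^3 + 5*s^2 + 5*s)

Take the Laplace transform of both sides.
The derivative rules (L{y''} = s^2 Y - s·y(0) - y'(0) and L{y'} = sY - y(0), with y(0) = 0, y'(0) = 1) turn the left side into (s^2 + 5*s + 5)Y - (1).
The right side is L{1} = 1/s.
So (s^2 + 5*s + 5)Y = 1/s + (1).
Isolate Y and clear denominators.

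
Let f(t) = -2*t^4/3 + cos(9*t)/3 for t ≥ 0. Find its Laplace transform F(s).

F(s) = s/(3*(s^2 + 81)) - 16/s^5

By linearity of the Laplace transform, transform each term separately.
(1/3)·[L{cos(9t)} = s/(s^2 + 81)]; (-2/3)·[L{t^4} = 4!/s^5 = 24/s^5].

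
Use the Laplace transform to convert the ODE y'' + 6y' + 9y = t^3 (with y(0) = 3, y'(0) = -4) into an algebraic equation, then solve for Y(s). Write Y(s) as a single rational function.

Y(s) = (3*s^5 + 14*s^4 + 6)/(s^6 + 6*s^5 + 9*s^4)

Take the Laplace transform of both sides.
With L{y''} = s^2 Y - s·y(0) - y'(0) and L{y'} = sY - y(0), with y(0) = 3, y'(0) = -4: the LHS transforms to (s^2 + 6*s + 9)Y - (3*s + 14).
The right side is L{t^3} = 6/s^4.
So (s^2 + 6*s + 9)Y = 6/s^4 + (3*s + 14).
Solve for Y(s) and write it as one ratio of polynomials.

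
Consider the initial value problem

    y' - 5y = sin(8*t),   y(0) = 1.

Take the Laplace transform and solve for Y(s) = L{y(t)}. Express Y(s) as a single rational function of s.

Y(s) = (s^2 + 72)/(s^3 - 5*s^2 + 64*s - 320)

Apply the Laplace transform to the equation.
With L{y'} = sY - y(0) = sY - 1: the LHS transforms to (s - 5)Y - (1).
The right side is L{sin(8*t)} = 8/(s^2 + 64).
So (s - 5)Y = 8/(s^2 + 64) + (1).
Solve for Y(s) and write it as one ratio of polynomials.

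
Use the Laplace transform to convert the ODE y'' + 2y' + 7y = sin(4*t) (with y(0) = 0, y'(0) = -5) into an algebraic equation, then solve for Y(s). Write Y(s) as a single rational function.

Y(s) = (-5*s^2 - 76)/(s^4 + 2*s^3 + 23*s^2 + 32*s + 112)

Apply the Laplace transform to the equation.
Using L{y''} = s^2 Y - s·y(0) - y'(0) and L{y'} = sY - y(0), with y(0) = 0, y'(0) = -5, the left side becomes (s^2 + 2*s + 7)Y - (-5).
The right side is L{sin(4*t)} = 4/(s^2 + 16).
So (s^2 + 2*s + 7)Y = 4/(s^2 + 16) + (-5).
Divide through and combine into a single rational function.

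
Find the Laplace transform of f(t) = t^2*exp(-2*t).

2/(s + 2)^3

L{e^(-2t)} = 1/(s + 2).
Then apply L{t^2·g(t)} = (-1)^2 d^2/ds^2[G(s)] with G(s) = 1/(s + 2):
differentiating 2 times and applying the sign gives 2/(s + 2)^3.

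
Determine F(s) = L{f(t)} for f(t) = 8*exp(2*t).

L{8} = 8/s.
By the first shifting theorem, multiplying by e^(2t) replaces s with s - 2.

F(s) = 8/(s - 2)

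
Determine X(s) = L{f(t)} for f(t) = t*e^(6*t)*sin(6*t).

X(s) = 12*(s - 6)/(s^2 - 12*s + 72)^2

L{sin(6t)} = 6/(s^2 + 36).
Multiplying by e^(6t) shifts s → s - 6, so L{e^(6*t)*sin(6*t)} = 6/((s - 6)^2 + 36).
Then apply L{t·g(t)} = -d/ds[G(s)] with G(s) = 6/((s - 6)^2 + 36):
differentiating 1 time and applying the sign gives 12*(s - 6)/(s^2 - 12*s + 72)^2.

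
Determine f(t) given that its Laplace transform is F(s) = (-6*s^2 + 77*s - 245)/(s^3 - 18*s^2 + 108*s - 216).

f(t) = t^2*exp(6*t)/2 + 5*t*exp(6*t) - 6*exp(6*t)

Factor the denominator: s^3 - 18*s^2 + 108*s - 216 = (s - 6)^3.
Partial fraction decomposition gives [-6/(s - 6)] + [5/(s - 6)^2] + [(s - 6)^(-3)].
Invert each term: -6/(s - 6) ↔ -6e^(6t); 5/(s - 6)^2 ↔ 5t·e^(6t); 1/(s - 6)^3 ↔ (1/2)t^2·e^(6t).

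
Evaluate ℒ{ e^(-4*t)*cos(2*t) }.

L{cos(2t)} = s/(s^2 + 4).
By the first shifting theorem, multiplying by e^(-4t) replaces s with s + 4.

(s + 4)/((s + 4)^2 + 4)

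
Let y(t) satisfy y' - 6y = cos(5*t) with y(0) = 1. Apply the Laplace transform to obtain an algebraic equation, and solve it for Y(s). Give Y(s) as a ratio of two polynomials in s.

Y(s) = (s^2 + s + 25)/(s^3 - 6*s^2 + 25*s - 150)

Take the Laplace transform of both sides.
Using L{y'} = sY - y(0) = sY - 1, the left side becomes (s - 6)Y - (1).
The right side is L{cos(5*t)} = s/(s^2 + 25).
So (s - 6)Y = s/(s^2 + 25) + (1).
Divide through and combine into a single rational function.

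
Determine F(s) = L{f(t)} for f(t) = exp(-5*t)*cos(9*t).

F(s) = (s + 5)/((s + 5)^2 + 81)

L{cos(9t)} = s/(s^2 + 81).
By the first shifting theorem, multiplying by e^(-5t) replaces s with s + 5.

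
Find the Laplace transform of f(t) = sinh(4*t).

L{sinh(4t)} = 4/(s^2 - 16).

4/(s^2 - 16)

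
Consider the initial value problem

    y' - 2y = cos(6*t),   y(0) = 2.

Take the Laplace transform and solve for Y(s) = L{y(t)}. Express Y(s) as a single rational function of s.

Y(s) = (2*s^2 + s + 72)/(s^3 - 2*s^2 + 36*s - 72)

Transform both sides with L{·}.
The derivative rules (L{y'} = sY - y(0) = sY - 2) turn the left side into (s - 2)Y - (2).
The right side is L{cos(6*t)} = s/(s^2 + 36).
So (s - 2)Y = s/(s^2 + 36) + (2).
Divide through and combine into a single rational function.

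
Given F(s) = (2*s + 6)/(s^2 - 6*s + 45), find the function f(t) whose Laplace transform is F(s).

Complete the square in the denominator: s^2 - 6*s + 45 = (s - 3)^2 + 6^2.
Split the numerator to match: 2*s + 6 = 2·(s - 3) + 2·6.
Invert each term: 2·(s - 3)/((s - 3)^2 + 36) ↔ 2e^(3t)cos(6t); 2·6/((s - 3)^2 + 36) ↔ 2e^(3t)sin(6t).

f(t) = 2*exp(3*t)*sin(6*t) + 2*exp(3*t)*cos(6*t)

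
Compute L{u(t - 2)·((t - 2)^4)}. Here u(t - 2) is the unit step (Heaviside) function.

By the second shifting theorem, L{u(t - c)·g(t - c)} = e^(-cs)·G(s) with c = 2 and G(s) = L{g(t)}.
L{t^4} = 4!/s^5 = 24/s^5.

24*exp(-2*s)/s^5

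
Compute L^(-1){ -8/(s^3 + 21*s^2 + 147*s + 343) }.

Rewrite the denominator: s^3 + 21*s^2 + 147*s + 343 = (s + 7)^3.
The form in (s + 7) signals a first-shifting-theorem factor e^(-7t).
Since L{t^2} = 2!/s^3 = 2/s^3, the inverse is t^2*e^(-7*t), scaled by -4.

-4*t^2*exp(-7*t)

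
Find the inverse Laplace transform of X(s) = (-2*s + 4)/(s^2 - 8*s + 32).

Complete the square in the denominator: s^2 - 8*s + 32 = (s - 4)^2 + 4^2.
Split the numerator to match: -2*s + 4 = -2·(s - 4) - 1·4.
Invert each term: -2·(s - 4)/((s - 4)^2 + 16) ↔ -2e^(4t)cos(4t); -1·4/((s - 4)^2 + 16) ↔ -e^(4t)sin(4t).

-exp(4*t)*sin(4*t) - 2*exp(4*t)*cos(4*t)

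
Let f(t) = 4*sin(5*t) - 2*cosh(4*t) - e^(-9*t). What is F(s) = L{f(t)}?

F(s) = -2*s/(s^2 - 16) + 20/(s^2 + 25) - 1/(s + 9)

Apply the Laplace transform termwise.
(-2)·[L{cosh(4t)} = s/(s^2 - 16)]; (4)·[L{sin(5t)} = 5/(s^2 + 25)]; (-1)·[L{e^(-9t)} = 1/(s + 9)].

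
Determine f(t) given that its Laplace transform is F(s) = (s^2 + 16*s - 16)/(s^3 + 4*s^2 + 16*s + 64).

Factor the denominator: s^3 + 4*s^2 + 16*s + 64 = (s + 4)*(s^2 + 16).
Partial fraction decomposition gives [-2/(s + 4)] + [3*s/(s^2 + 16)] + [4/(s^2 + 16)].
Invert each term: -2/(s + 4) ↔ -2e^(-4t); 3·s/(s^2 + 16) ↔ 3cos(4t); 1·4/(s^2 + 16) ↔ sin(4t).

f(t) = sin(4*t) + 3*cos(4*t) - 2*exp(-4*t)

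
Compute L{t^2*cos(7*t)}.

2*s*(s^2 - 147)/(s^2 + 49)^3

L{cos(7t)} = s/(s^2 + 49).
Then apply L{t^2·g(t)} = (-1)^2 d^2/ds^2[H(s)] with H(s) = s/(s^2 + 49):
differentiating 2 times and applying the sign gives 2*s*(s^2 - 147)/(s^2 + 49)^3.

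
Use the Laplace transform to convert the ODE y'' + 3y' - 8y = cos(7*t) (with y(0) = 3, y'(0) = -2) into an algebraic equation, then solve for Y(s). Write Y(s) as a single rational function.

Y(s) = (3*s^3 + 7*s^2 + 148*s + 343)/(s^4 + 3*s^3 + 41*s^2 + 147*s - 392)

Take the Laplace transform of both sides.
The derivative rules (L{y''} = s^2 Y - s·y(0) - y'(0) and L{y'} = sY - y(0), with y(0) = 3, y'(0) = -2) turn the left side into (s^2 + 3*s - 8)Y - (3*s + 7).
The right side is L{cos(7*t)} = s/(s^2 + 49).
So (s^2 + 3*s - 8)Y = s/(s^2 + 49) + (3*s + 7).
Solve for Y(s) and write it as one ratio of polynomials.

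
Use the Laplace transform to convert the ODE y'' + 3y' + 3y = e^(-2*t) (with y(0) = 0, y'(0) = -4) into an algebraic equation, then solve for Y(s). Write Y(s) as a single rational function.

Y(s) = (-4*s - 7)/(s^3 + 5*s^2 + 9*s + 6)

Laplace-transform each side.
With L{y''} = s^2 Y - s·y(0) - y'(0) and L{y'} = sY - y(0), with y(0) = 0, y'(0) = -4: the LHS transforms to (s^2 + 3*s + 3)Y - (-4).
The right side is L{e^(-2*t)} = 1/(s + 2).
So (s^2 + 3*s + 3)Y = 1/(s + 2) + (-4).
Divide through and combine into a single rational function.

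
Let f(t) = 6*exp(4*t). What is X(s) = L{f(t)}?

X(s) = 6/(s - 4)

L{6} = 6/s.
By the first shifting theorem, multiplying by e^(4t) replaces s with s - 4.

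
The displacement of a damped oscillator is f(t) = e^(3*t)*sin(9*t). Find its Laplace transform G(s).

G(s) = 9/((s - 3)^2 + 81)

L{sin(9t)} = 9/(s^2 + 81).
By the first shifting theorem, multiplying by e^(3t) replaces s with s - 3.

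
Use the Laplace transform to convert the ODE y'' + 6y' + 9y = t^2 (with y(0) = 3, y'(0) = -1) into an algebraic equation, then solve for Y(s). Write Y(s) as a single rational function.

Transform both sides with L{·}.
With L{y''} = s^2 Y - s·y(0) - y'(0) and L{y'} = sY - y(0), with y(0) = 3, y'(0) = -1: the LHS transforms to (s^2 + 6*s + 9)Y - (3*s + 17).
The right side is L{t^2} = 2/s^3.
So (s^2 + 6*s + 9)Y = 2/s^3 + (3*s + 17).
Solve for Y(s) and write it as one ratio of polynomials.

Y(s) = (3*s^4 + 17*s^3 + 2)/(s^5 + 6*s^4 + 9*s^3)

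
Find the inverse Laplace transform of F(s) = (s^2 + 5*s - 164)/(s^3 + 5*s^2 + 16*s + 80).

-5*sin(4*t) + 5*cos(4*t) - 4*exp(-5*t)

Factor the denominator: s^3 + 5*s^2 + 16*s + 80 = (s + 5)*(s^2 + 16).
Partial fraction decomposition gives [-4/(s + 5)] + [5*s/(s^2 + 16)] + [-20/(s^2 + 16)].
Invert each term: -4/(s + 5) ↔ -4e^(-5t); 5·s/(s^2 + 16) ↔ 5cos(4t); -5·4/(s^2 + 16) ↔ -5sin(4t).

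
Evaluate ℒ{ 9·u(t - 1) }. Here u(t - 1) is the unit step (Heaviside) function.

9*exp(-s)/s

By the second shifting theorem, L{u(t - c)·g(t - c)} = e^(-cs)·H(s) with c = 1 and H(s) = L{g(t)}.
L{9} = 9/s.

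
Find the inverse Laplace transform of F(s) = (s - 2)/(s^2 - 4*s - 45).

exp(2*t)*cosh(7*t)

Rewrite the denominator: s^2 - 4*s - 45 = (s - 2)^2 - 49.
The form in (s - 2) signals a first-shifting-theorem factor e^(2t).
Since L{cosh(7t)} = s/(s^2 - 49), the inverse is exp(2*t)*cosh(7*t).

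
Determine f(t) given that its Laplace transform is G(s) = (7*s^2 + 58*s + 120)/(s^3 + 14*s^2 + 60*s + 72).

Factor the denominator: s^3 + 14*s^2 + 60*s + 72 = (s + 2)*(s + 6)^2.
Partial fraction decomposition gives [5/(s + 6)] + [-6/(s + 6)^2] + [2/(s + 2)].
Invert each term: 5/(s + 6) ↔ 5e^(-6t); -6/(s + 6)^2 ↔ -6t·e^(-6t); 2/(s + 2) ↔ 2e^(-2t).

f(t) = -6*t*exp(-6*t) + 2*exp(-2*t) + 5*exp(-6*t)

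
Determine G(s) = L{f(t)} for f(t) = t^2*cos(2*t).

L{cos(2t)} = s/(s^2 + 4).
Then apply L{t^2·g(t)} = (-1)^2 d^2/ds^2[H(s)] with H(s) = s/(s^2 + 4):
differentiating 2 times and applying the sign gives 2*s*(s^2 - 12)/(s^2 + 4)^3.

G(s) = 2*s*(s^2 - 12)/(s^2 + 4)^3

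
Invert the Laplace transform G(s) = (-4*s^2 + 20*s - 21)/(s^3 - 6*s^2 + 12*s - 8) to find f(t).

f(t) = 3*t^2*exp(2*t)/2 + 4*t*exp(2*t) - 4*exp(2*t)

Factor the denominator: s^3 - 6*s^2 + 12*s - 8 = (s - 2)^3.
Partial fraction decomposition gives [-4/(s - 2)] + [4/(s - 2)^2] + [3/(s - 2)^3].
Invert each term: -4/(s - 2) ↔ -4e^(2t); 4/(s - 2)^2 ↔ 4t·e^(2t); 3/(s - 2)^3 ↔ (3/2)t^2·e^(2t).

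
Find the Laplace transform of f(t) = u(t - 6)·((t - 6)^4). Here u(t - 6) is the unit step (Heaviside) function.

24*exp(-6*s)/s^5

By the second shifting theorem, L{u(t - c)·g(t - c)} = e^(-cs)·G(s) with c = 6 and G(s) = L{g(t)}.
L{t^4} = 4!/s^5 = 24/s^5.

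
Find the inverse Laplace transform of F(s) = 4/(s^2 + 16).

Since L{sin(4t)} = 4/(s^2 + 16), the inverse is sin(4*t).

sin(4*t)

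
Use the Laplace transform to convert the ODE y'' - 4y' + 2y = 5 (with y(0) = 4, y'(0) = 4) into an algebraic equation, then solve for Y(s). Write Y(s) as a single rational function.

Laplace-transform each side.
With L{y''} = s^2 Y - s·y(0) - y'(0) and L{y'} = sY - y(0), with y(0) = 4, y'(0) = 4: the LHS transforms to (s^2 - 4*s + 2)Y - (4*s - 12).
The right side is L{5} = 5/s.
So (s^2 - 4*s + 2)Y = 5/s + (4*s - 12).
Divide through and combine into a single rational function.

Y(s) = (4*s^2 - 12*s + 5)/(s^3 - 4*s^2 + 2*s)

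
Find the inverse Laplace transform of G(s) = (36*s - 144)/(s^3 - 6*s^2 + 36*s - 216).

exp(6*t) + 5*sin(6*t) - cos(6*t)

Factor the denominator: s^3 - 6*s^2 + 36*s - 216 = (s - 6)*(s^2 + 36).
Partial fraction decomposition gives [1/(s - 6)] + [-s/(s^2 + 36)] + [30/(s^2 + 36)].
Invert each term: 1/(s - 6) ↔ e^(6t); -1·s/(s^2 + 36) ↔ -cos(6t); 5·6/(s^2 + 36) ↔ 5sin(6t).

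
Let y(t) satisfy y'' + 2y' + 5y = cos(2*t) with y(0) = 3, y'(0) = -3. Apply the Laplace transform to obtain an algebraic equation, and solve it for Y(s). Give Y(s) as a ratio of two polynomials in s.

Take the Laplace transform of both sides.
With L{y''} = s^2 Y - s·y(0) - y'(0) and L{y'} = sY - y(0), with y(0) = 3, y'(0) = -3: the LHS transforms to (s^2 + 2*s + 5)Y - (3*s + 3).
The right side is L{cos(2*t)} = s/(s^2 + 4).
So (s^2 + 2*s + 5)Y = s/(s^2 + 4) + (3*s + 3).
Solve for Y(s) and write it as one ratio of polynomials.

Y(s) = (3*s^3 + 3*s^2 + 13*s + 12)/(s^4 + 2*s^3 + 9*s^2 + 8*s + 20)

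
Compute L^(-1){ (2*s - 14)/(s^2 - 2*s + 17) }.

-3*exp(t)*sin(4*t) + 2*exp(t)*cos(4*t)

Complete the square in the denominator: s^2 - 2*s + 17 = (s - 1)^2 + 4^2.
Split the numerator to match: 2*s - 14 = 2·(s - 1) - 3·4.
Invert each term: 2·(s - 1)/((s - 1)^2 + 16) ↔ 2e^(t)cos(4t); -3·4/((s - 1)^2 + 16) ↔ -3e^(t)sin(4t).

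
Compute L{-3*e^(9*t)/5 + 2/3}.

-3/(5*(s - 9)) + 2/(3*s)

By linearity of the Laplace transform, transform each term separately.
(-3/5)·[L{e^(9t)} = 1/(s - 9)]; L{2/3} = (2/3)/s.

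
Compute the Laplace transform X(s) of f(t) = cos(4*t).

L{cos(4t)} = s/(s^2 + 16).

X(s) = s/(s^2 + 16)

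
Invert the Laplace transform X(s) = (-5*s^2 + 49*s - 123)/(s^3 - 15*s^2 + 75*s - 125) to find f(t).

Factor the denominator: s^3 - 15*s^2 + 75*s - 125 = (s - 5)^3.
Partial fraction decomposition gives [-5/(s - 5)] + [-1/(s - 5)^2] + [-3/(s - 5)^3].
Invert each term: -5/(s - 5) ↔ -5e^(5t); -1/(s - 5)^2 ↔ -t·e^(5t); -3/(s - 5)^3 ↔ (-3/2)t^2·e^(5t).

f(t) = -3*t^2*exp(5*t)/2 - t*exp(5*t) - 5*exp(5*t)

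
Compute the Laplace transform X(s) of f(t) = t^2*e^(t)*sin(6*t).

X(s) = 36*(s^2 - 2*s - 11)/(s^2 - 2*s + 37)^3

L{sin(6t)} = 6/(s^2 + 36).
Multiplying by e^(t) shifts s → s - 1, so L{e^(t)*sin(6*t)} = 6/((s - 1)^2 + 36).
Then apply L{t^2·g(t)} = (-1)^2 d^2/ds^2[G(s)] with G(s) = 6/((s - 1)^2 + 36):
differentiating 2 times and applying the sign gives 36*(s^2 - 2*s - 11)/(s^2 - 2*s + 37)^3.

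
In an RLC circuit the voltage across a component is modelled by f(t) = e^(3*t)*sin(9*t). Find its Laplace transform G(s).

L{sin(9t)} = 9/(s^2 + 81).
By the first shifting theorem, multiplying by e^(3t) replaces s with s - 3.

G(s) = 9/((s - 3)^2 + 81)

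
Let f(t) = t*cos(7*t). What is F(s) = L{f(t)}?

F(s) = (s - 7)*(s + 7)/(s^2 + 49)^2

L{cos(7t)} = s/(s^2 + 49).
Then apply L{t·g(t)} = -d/ds[G(s)] with G(s) = s/(s^2 + 49):
differentiating 1 time and applying the sign gives (s - 7)*(s + 7)/(s^2 + 49)^2.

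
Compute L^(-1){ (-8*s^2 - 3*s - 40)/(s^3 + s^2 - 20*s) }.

Factor the denominator: s^3 + s^2 - 20*s = s*(s - 4)*(s + 5).
Partial fraction decomposition gives [-5/(s - 4)] + [2/s] + [-5/(s + 5)].
Invert each term: -5/(s - 4) ↔ -5e^(4t); 2/(s - 0) ↔ 2e^(0t); -5/(s + 5) ↔ -5e^(-5t).

-5*exp(4*t) + 2 - 5*exp(-5*t)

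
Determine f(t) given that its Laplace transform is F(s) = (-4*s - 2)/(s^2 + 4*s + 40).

Complete the square in the denominator: s^2 + 4*s + 40 = (s + 2)^2 + 6^2.
Split the numerator to match: -4*s - 2 = -4·(s + 2) + 1·6.
Invert each term: -4·(s + 2)/((s + 2)^2 + 36) ↔ -4e^(-2t)cos(6t); 1·6/((s + 2)^2 + 36) ↔ e^(-2t)sin(6t).

f(t) = exp(-2*t)*sin(6*t) - 4*exp(-2*t)*cos(6*t)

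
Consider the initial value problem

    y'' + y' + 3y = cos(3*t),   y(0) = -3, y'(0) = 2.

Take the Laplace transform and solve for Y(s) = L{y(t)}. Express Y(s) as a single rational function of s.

Y(s) = (-3*s^3 - s^2 - 26*s - 9)/(s^4 + s^3 + 12*s^2 + 9*s + 27)

Apply the Laplace transform to the equation.
Using L{y''} = s^2 Y - s·y(0) - y'(0) and L{y'} = sY - y(0), with y(0) = -3, y'(0) = 2, the left side becomes (s^2 + s + 3)Y - (-3*s - 1).
The right side is L{cos(3*t)} = s/(s^2 + 9).
So (s^2 + s + 3)Y = s/(s^2 + 9) + (-3*s - 1).
Isolate Y and clear denominators.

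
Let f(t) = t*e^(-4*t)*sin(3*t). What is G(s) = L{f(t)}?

G(s) = 6*(s + 4)/(s^2 + 8*s + 25)^2

L{sin(3t)} = 3/(s^2 + 9).
Multiplying by e^(-4t) shifts s → s + 4, so L{e^(-4*t)*sin(3*t)} = 3/((s + 4)^2 + 9).
Then apply L{t·g(t)} = -d/ds[H(s)] with H(s) = 3/((s + 4)^2 + 9):
differentiating 1 time and applying the sign gives 6*(s + 4)/(s^2 + 8*s + 25)^2.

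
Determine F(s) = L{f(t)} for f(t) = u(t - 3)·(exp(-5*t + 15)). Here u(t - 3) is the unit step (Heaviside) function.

F(s) = exp(-3*s)/(s + 5)

By the second shifting theorem, L{u(t - c)·g(t - c)} = e^(-cs)·G(s) with c = 3 and G(s) = L{g(t)}.
L{e^(-5t)} = 1/(s + 5).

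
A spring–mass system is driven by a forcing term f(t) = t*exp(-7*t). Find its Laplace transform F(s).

L{e^(-7t)} = 1/(s + 7).
Then apply L{t·g(t)} = -d/ds[G(s)] with G(s) = 1/(s + 7):
differentiating 1 time and applying the sign gives (s + 7)^(-2).

F(s) = (s + 7)^(-2)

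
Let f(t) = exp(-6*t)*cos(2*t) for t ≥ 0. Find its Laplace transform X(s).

L{cos(2t)} = s/(s^2 + 4).
By the first shifting theorem, multiplying by e^(-6t) replaces s with s + 6.

X(s) = (s + 6)/((s + 6)^2 + 4)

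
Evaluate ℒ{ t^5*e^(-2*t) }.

L{t^5} = 5!/s^6 = 120/s^6.
By the first shifting theorem, multiplying by e^(-2t) replaces s with s + 2.

120/(s + 2)^6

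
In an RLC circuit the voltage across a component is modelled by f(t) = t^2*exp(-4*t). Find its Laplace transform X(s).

L{e^(-4t)} = 1/(s + 4).
Then apply L{t^2·g(t)} = (-1)^2 d^2/ds^2[G(s)] with G(s) = 1/(s + 4):
differentiating 2 times and applying the sign gives 2/(s + 4)^3.

X(s) = 2/(s + 4)^3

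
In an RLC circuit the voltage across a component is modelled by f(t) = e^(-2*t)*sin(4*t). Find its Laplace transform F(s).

L{sin(4t)} = 4/(s^2 + 16).
By the first shifting theorem, multiplying by e^(-2t) replaces s with s + 2.

F(s) = 4/((s + 2)^2 + 16)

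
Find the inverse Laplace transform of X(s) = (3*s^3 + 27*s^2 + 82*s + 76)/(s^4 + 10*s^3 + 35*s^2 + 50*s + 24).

3*exp(-t) + 2*exp(-2*t) - 4*exp(-3*t) + 2*exp(-4*t)

Factor the denominator: s^4 + 10*s^3 + 35*s^2 + 50*s + 24 = (s + 1)*(s + 2)*(s + 3)*(s + 4).
Partial fraction decomposition gives [-4/(s + 3)] + [2/(s + 4)] + [3/(s + 1)] + [2/(s + 2)].
Invert each term: -4/(s + 3) ↔ -4e^(-3t); 2/(s + 4) ↔ 2e^(-4t); 3/(s + 1) ↔ 3e^(-t); 2/(s + 2) ↔ 2e^(-2t).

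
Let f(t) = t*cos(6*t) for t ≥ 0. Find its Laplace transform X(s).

L{cos(6t)} = s/(s^2 + 36).
Then apply L{t·g(t)} = -d/ds[G(s)] with G(s) = s/(s^2 + 36):
differentiating 1 time and applying the sign gives (s - 6)*(s + 6)/(s^2 + 36)^2.

X(s) = (s - 6)*(s + 6)/(s^2 + 36)^2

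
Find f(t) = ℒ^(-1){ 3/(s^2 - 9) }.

Since L{sinh(3t)} = 3/(s^2 - 9), the inverse is sinh(3*t).

f(t) = sinh(3*t)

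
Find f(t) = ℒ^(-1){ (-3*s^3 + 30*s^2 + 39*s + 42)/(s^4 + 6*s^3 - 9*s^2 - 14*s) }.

f(t) = 4*exp(2*t) - 3 + 2*exp(-t) - 6*exp(-7*t)

Factor the denominator: s^4 + 6*s^3 - 9*s^2 - 14*s = s*(s - 2)*(s + 1)*(s + 7).
Partial fraction decomposition gives [4/(s - 2)] + [-6/(s + 7)] + [2/(s + 1)] + [-3/s].
Invert each term: 4/(s - 2) ↔ 4e^(2t); -6/(s + 7) ↔ -6e^(-7t); 2/(s + 1) ↔ 2e^(-t); -3/(s - 0) ↔ -3e^(0t).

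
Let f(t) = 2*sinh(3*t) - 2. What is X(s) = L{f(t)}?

The transform is linear, so treat each term independently.
L{-2} = -2/s; (2)·[L{sinh(3t)} = 3/(s^2 - 9)].

X(s) = 6/(s^2 - 9) - 2/s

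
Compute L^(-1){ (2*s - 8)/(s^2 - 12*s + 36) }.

Factor the denominator: s^2 - 12*s + 36 = (s - 6)^2.
Partial fraction decomposition gives [2/(s - 6)] + [4/(s - 6)^2].
Invert each term: 2/(s - 6) ↔ 2e^(6t); 4/(s - 6)^2 ↔ 4t·e^(6t).

4*t*exp(6*t) + 2*exp(6*t)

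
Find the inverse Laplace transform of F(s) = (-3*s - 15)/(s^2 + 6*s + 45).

Complete the square in the denominator: s^2 + 6*s + 45 = (s + 3)^2 + 6^2.
Split the numerator to match: -3*s - 15 = -3·(s + 3) - 1·6.
Invert each term: -3·(s + 3)/((s + 3)^2 + 36) ↔ -3e^(-3t)cos(6t); -1·6/((s + 3)^2 + 36) ↔ -e^(-3t)sin(6t).

-exp(-3*t)*sin(6*t) - 3*exp(-3*t)*cos(6*t)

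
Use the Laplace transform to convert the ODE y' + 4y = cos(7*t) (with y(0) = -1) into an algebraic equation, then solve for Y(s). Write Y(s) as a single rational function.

Apply the Laplace transform to the equation.
With L{y'} = sY - y(0) = sY - (-1): the LHS transforms to (s + 4)Y - (-1).
The right side is L{cos(7*t)} = s/(s^2 + 49).
So (s + 4)Y = s/(s^2 + 49) + (-1).
Divide through and combine into a single rational function.

Y(s) = (-s^2 + s - 49)/(s^3 + 4*s^2 + 49*s + 196)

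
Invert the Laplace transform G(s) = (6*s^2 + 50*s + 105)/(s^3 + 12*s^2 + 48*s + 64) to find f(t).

f(t) = t^2*exp(-4*t)/2 + 2*t*exp(-4*t) + 6*exp(-4*t)

Factor the denominator: s^3 + 12*s^2 + 48*s + 64 = (s + 4)^3.
Partial fraction decomposition gives [6/(s + 4)] + [2/(s + 4)^2] + [(s + 4)^(-3)].
Invert each term: 6/(s + 4) ↔ 6e^(-4t); 2/(s + 4)^2 ↔ 2t·e^(-4t); 1/(s + 4)^3 ↔ (1/2)t^2·e^(-4t).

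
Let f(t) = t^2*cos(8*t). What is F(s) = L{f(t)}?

L{cos(8t)} = s/(s^2 + 64).
Then apply L{t^2·g(t)} = (-1)^2 d^2/ds^2[G(s)] with G(s) = s/(s^2 + 64):
differentiating 2 times and applying the sign gives 2*s*(s^2 - 192)/(s^2 + 64)^3.

F(s) = 2*s*(s^2 - 192)/(s^2 + 64)^3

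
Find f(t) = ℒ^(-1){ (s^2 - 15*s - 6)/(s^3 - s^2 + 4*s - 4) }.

Factor the denominator: s^3 - s^2 + 4*s - 4 = (s - 1)*(s^2 + 4).
Partial fraction decomposition gives [-4/(s - 1)] + [5*s/(s^2 + 4)] + [-10/(s^2 + 4)].
Invert each term: -4/(s - 1) ↔ -4e^(t); 5·s/(s^2 + 4) ↔ 5cos(2t); -5·2/(s^2 + 4) ↔ -5sin(2t).

f(t) = -4*exp(t) - 5*sin(2*t) + 5*cos(2*t)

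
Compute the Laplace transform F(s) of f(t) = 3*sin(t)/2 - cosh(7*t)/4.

F(s) = -s/(4*(s^2 - 49)) + 3/(2*(s^2 + 1))

By linearity of the Laplace transform, transform each term separately.
(-1/4)·[L{cosh(7t)} = s/(s^2 - 49)]; (3/2)·[L{sin(t)} = 1/(s^2 + 1)].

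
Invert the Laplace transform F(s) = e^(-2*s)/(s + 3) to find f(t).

The factor e^(-2s) signals a time shift by c = 2 (second shifting theorem).
L{e^(-3t)} = 1/(s + 3), so L^-1{1/(s + 3)} = e^(-3*t).
Hence the inverse is u(t - 2) times that function evaluated at t - 2.

f(t) = Heaviside(t - 2)*(exp(-3*t + 6))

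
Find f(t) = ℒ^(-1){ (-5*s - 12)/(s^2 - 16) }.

Factor the denominator: s^2 - 16 = (s - 4)*(s + 4).
Partial fraction decomposition gives [-1/(s + 4)] + [-4/(s - 4)].
Invert each term: -1/(s + 4) ↔ -e^(-4t); -4/(s - 4) ↔ -4e^(4t).

f(t) = -4*exp(4*t) - exp(-4*t)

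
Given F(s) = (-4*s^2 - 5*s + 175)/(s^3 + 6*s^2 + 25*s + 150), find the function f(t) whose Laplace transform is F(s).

f(t) = 5*sin(5*t) - 5*cos(5*t) + exp(-6*t)

Factor the denominator: s^3 + 6*s^2 + 25*s + 150 = (s + 6)*(s^2 + 25).
Partial fraction decomposition gives [1/(s + 6)] + [-5*s/(s^2 + 25)] + [25/(s^2 + 25)].
Invert each term: 1/(s + 6) ↔ e^(-6t); -5·s/(s^2 + 25) ↔ -5cos(5t); 5·5/(s^2 + 25) ↔ 5sin(5t).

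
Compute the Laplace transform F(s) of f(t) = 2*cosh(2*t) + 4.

F(s) = 2*s/(s^2 - 4) + 4/s

Apply the Laplace transform termwise.
L{4} = 4/s; (2)·[L{cosh(2t)} = s/(s^2 - 4)].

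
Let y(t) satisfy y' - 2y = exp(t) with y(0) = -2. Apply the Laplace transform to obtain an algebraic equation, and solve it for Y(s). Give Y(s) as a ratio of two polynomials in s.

Apply the Laplace transform to the equation.
Using L{y'} = sY - y(0) = sY - (-2), the left side becomes (s - 2)Y - (-2).
The right side is L{exp(t)} = 1/(s - 1).
So (s - 2)Y = 1/(s - 1) + (-2).
Divide through and combine into a single rational function.

Y(s) = (-2*s + 3)/(s^2 - 3*s + 2)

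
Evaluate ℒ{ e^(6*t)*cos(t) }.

L{cos(t)} = s/(s^2 + 1).
By the first shifting theorem, multiplying by e^(6t) replaces s with s - 6.

(s - 6)/((s - 6)^2 + 1)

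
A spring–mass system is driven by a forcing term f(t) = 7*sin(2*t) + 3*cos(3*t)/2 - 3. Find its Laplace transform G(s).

G(s) = 3*s/(2*(s^2 + 9)) + 14/(s^2 + 4) - 3/s

The transform is linear, so treat each term independently.
(7)·[L{sin(2t)} = 2/(s^2 + 4)]; (3/2)·[L{cos(3t)} = s/(s^2 + 9)]; L{-3} = -3/s.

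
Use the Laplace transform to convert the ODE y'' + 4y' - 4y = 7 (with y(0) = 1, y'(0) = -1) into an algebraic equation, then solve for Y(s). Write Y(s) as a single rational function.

Take the Laplace transform of both sides.
Using L{y''} = s^2 Y - s·y(0) - y'(0) and L{y'} = sY - y(0), with y(0) = 1, y'(0) = -1, the left side becomes (s^2 + 4*s - 4)Y - (s + 3).
The right side is L{7} = 7/s.
So (s^2 + 4*s - 4)Y = 7/s + (s + 3).
Isolate Y and clear denominators.

Y(s) = (s^2 + 3*s + 7)/(s^3 + 4*s^2 - 4*s)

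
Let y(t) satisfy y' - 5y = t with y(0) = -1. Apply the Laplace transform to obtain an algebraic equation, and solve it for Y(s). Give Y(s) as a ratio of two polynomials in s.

Transform both sides with L{·}.
The derivative rules (L{y'} = sY - y(0) = sY - (-1)) turn the left side into (s - 5)Y - (-1).
The right side is L{t} = s^(-2).
So (s - 5)Y = s^(-2) + (-1).
Isolate Y and clear denominators.

Y(s) = (-s^2 + 1)/(s^3 - 5*s^2)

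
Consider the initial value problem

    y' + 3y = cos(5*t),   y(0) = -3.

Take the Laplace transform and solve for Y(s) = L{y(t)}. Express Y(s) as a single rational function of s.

Apply the Laplace transform to the equation.
The derivative rules (L{y'} = sY - y(0) = sY - (-3)) turn the left side into (s + 3)Y - (-3).
The right side is L{cos(5*t)} = s/(s^2 + 25).
So (s + 3)Y = s/(s^2 + 25) + (-3).
Solve for Y(s) and write it as one ratio of polynomials.

Y(s) = (-3*s^2 + s - 75)/(s^3 + 3*s^2 + 25*s + 75)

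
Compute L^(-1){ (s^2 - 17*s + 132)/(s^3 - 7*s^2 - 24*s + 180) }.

6*t*exp(6*t) - exp(6*t) + 2*exp(-5*t)

Factor the denominator: s^3 - 7*s^2 - 24*s + 180 = (s - 6)^2*(s + 5).
Partial fraction decomposition gives [-1/(s - 6)] + [6/(s - 6)^2] + [2/(s + 5)].
Invert each term: -1/(s - 6) ↔ -e^(6t); 6/(s - 6)^2 ↔ 6t·e^(6t); 2/(s + 5) ↔ 2e^(-5t).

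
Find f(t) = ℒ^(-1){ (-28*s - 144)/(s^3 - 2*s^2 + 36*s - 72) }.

Factor the denominator: s^3 - 2*s^2 + 36*s - 72 = (s - 2)*(s^2 + 36).
Partial fraction decomposition gives [-5/(s - 2)] + [5*s/(s^2 + 36)] + [-18/(s^2 + 36)].
Invert each term: -5/(s - 2) ↔ -5e^(2t); 5·s/(s^2 + 36) ↔ 5cos(6t); -3·6/(s^2 + 36) ↔ -3sin(6t).

f(t) = -5*exp(2*t) - 3*sin(6*t) + 5*cos(6*t)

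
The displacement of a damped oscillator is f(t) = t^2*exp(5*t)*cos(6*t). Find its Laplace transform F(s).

L{cos(6t)} = s/(s^2 + 36).
Multiplying by e^(5t) shifts s → s - 5, so L{exp(5*t)*cos(6*t)} = (s - 5)/((s - 5)^2 + 36).
Then apply L{t^2·g(t)} = (-1)^2 d^2/ds^2[G(s)] with G(s) = (s - 5)/((s - 5)^2 + 36):
differentiating 2 times and applying the sign gives 2*(s - 5)*(s^2 - 10*s - 83)/(s^2 - 10*s + 61)^3.

F(s) = 2*(s - 5)*(s^2 - 10*s - 83)/(s^2 - 10*s + 61)^3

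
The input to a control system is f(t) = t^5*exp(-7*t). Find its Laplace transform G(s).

L{t^5} = 5!/s^6 = 120/s^6.
By the first shifting theorem, multiplying by e^(-7t) replaces s with s + 7.

G(s) = 120/(s + 7)^6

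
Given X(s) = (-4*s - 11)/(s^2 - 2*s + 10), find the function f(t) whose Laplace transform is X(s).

Complete the square in the denominator: s^2 - 2*s + 10 = (s - 1)^2 + 3^2.
Split the numerator to match: -4*s - 11 = -4·(s - 1) - 5·3.
Invert each term: -4·(s - 1)/((s - 1)^2 + 9) ↔ -4e^(t)cos(3t); -5·3/((s - 1)^2 + 9) ↔ -5e^(t)sin(3t).

f(t) = -5*exp(t)*sin(3*t) - 4*exp(t)*cos(3*t)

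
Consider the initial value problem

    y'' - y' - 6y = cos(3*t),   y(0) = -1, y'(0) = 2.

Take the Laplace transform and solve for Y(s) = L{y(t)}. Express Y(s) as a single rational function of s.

Apply the Laplace transform to the equation.
With L{y''} = s^2 Y - s·y(0) - y'(0) and L{y'} = sY - y(0), with y(0) = -1, y'(0) = 2: the LHS transforms to (s^2 - s - 6)Y - (-s + 3).
The right side is L{cos(3*t)} = s/(s^2 + 9).
So (s^2 - s - 6)Y = s/(s^2 + 9) + (-s + 3).
Divide through and combine into a single rational function.

Y(s) = (-s^3 + 3*s^2 - 8*s + 27)/(s^4 - s^3 + 3*s^2 - 9*s - 54)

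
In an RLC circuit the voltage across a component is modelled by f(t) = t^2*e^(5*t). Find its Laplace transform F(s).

F(s) = 2/(s - 5)^3

L{e^(5t)} = 1/(s - 5).
Then apply L{t^2·g(t)} = (-1)^2 d^2/ds^2[G(s)] with G(s) = 1/(s - 5):
differentiating 2 times and applying the sign gives 2/(s - 5)^3.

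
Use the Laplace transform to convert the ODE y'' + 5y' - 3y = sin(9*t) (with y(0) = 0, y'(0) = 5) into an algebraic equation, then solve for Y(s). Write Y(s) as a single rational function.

Y(s) = (5*s^2 + 414)/(s^4 + 5*s^3 + 78*s^2 + 405*s - 243)

Take the Laplace transform of both sides.
Using L{y''} = s^2 Y - s·y(0) - y'(0) and L{y'} = sY - y(0), with y(0) = 0, y'(0) = 5, the left side becomes (s^2 + 5*s - 3)Y - (5).
The right side is L{sin(9*t)} = 9/(s^2 + 81).
So (s^2 + 5*s - 3)Y = 9/(s^2 + 81) + (5).
Solve for Y(s) and write it as one ratio of polynomials.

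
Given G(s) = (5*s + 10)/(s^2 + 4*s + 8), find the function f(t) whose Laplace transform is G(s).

Rewrite the denominator: s^2 + 4*s + 8 = (s + 2)^2 + 4.
The form in (s + 2) signals a first-shifting-theorem factor e^(-2t).
Since L{cos(2t)} = s/(s^2 + 4), the inverse is exp(-2*t)*cos(2*t), scaled by 5.

f(t) = 5*exp(-2*t)*cos(2*t)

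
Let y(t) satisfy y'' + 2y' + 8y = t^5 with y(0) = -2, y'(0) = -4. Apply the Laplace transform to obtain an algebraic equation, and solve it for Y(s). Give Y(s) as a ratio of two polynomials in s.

Take the Laplace transform of both sides.
The derivative rules (L{y''} = s^2 Y - s·y(0) - y'(0) and L{y'} = sY - y(0), with y(0) = -2, y'(0) = -4) turn the left side into (s^2 + 2*s + 8)Y - (-2*s - 8).
The right side is L{t^5} = 120/s^6.
So (s^2 + 2*s + 8)Y = 120/s^6 + (-2*s - 8).
Divide through and combine into a single rational function.

Y(s) = (-2*s^7 - 8*s^6 + 120)/(s^8 + 2*s^7 + 8*s^6)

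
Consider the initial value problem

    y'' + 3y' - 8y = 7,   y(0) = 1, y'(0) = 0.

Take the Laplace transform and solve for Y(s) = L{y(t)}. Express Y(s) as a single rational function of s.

Y(s) = (s^2 + 3*s + 7)/(s^3 + 3*s^2 - 8*s)

Laplace-transform each side.
The derivative rules (L{y''} = s^2 Y - s·y(0) - y'(0) and L{y'} = sY - y(0), with y(0) = 1, y'(0) = 0) turn the left side into (s^2 + 3*s - 8)Y - (s + 3).
The right side is L{7} = 7/s.
So (s^2 + 3*s - 8)Y = 7/s + (s + 3).
Divide through and combine into a single rational function.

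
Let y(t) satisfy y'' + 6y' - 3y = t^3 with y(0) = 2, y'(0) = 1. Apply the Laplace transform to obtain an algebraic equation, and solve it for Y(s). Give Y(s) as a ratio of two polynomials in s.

Y(s) = (2*s^5 + 13*s^4 + 6)/(s^6 + 6*s^5 - 3*s^4)

Transform both sides with L{·}.
Using L{y''} = s^2 Y - s·y(0) - y'(0) and L{y'} = sY - y(0), with y(0) = 2, y'(0) = 1, the left side becomes (s^2 + 6*s - 3)Y - (2*s + 13).
The right side is L{t^3} = 6/s^4.
So (s^2 + 6*s - 3)Y = 6/s^4 + (2*s + 13).
Solve for Y(s) and write it as one ratio of polynomials.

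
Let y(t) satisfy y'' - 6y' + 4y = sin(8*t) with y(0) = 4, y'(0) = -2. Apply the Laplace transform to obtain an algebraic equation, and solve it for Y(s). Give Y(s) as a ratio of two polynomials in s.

Laplace-transform each side.
Using L{y''} = s^2 Y - s·y(0) - y'(0) and L{y'} = sY - y(0), with y(0) = 4, y'(0) = -2, the left side becomes (s^2 - 6*s + 4)Y - (4*s - 26).
The right side is L{sin(8*t)} = 8/(s^2 + 64).
So (s^2 - 6*s + 4)Y = 8/(s^2 + 64) + (4*s - 26).
Divide through and combine into a single rational function.

Y(s) = (4*s^3 - 26*s^2 + 256*s - 1656)/(s^4 - 6*s^3 + 68*s^2 - 384*s + 256)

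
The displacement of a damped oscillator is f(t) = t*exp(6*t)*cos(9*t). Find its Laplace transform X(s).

L{cos(9t)} = s/(s^2 + 81).
Multiplying by e^(6t) shifts s → s - 6, so L{exp(6*t)*cos(9*t)} = (s - 6)/((s - 6)^2 + 81).
Then apply L{t·g(t)} = -d/ds[G(s)] with G(s) = (s - 6)/((s - 6)^2 + 81):
differentiating 1 time and applying the sign gives (s - 15)*(s + 3)/(s^2 - 12*s + 117)^2.

X(s) = (s - 15)*(s + 3)/(s^2 - 12*s + 117)^2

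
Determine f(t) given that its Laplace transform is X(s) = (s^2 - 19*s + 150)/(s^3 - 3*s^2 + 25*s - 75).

Factor the denominator: s^3 - 3*s^2 + 25*s - 75 = (s - 3)*(s^2 + 25).
Partial fraction decomposition gives [3/(s - 3)] + [-2*s/(s^2 + 25)] + [-25/(s^2 + 25)].
Invert each term: 3/(s - 3) ↔ 3e^(3t); -2·s/(s^2 + 25) ↔ -2cos(5t); -5·5/(s^2 + 25) ↔ -5sin(5t).

f(t) = 3*exp(3*t) - 5*sin(5*t) - 2*cos(5*t)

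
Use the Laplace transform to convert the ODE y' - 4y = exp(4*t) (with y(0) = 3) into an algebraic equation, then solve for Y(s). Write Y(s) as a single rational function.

Y(s) = (3*s - 11)/(s^2 - 8*s + 16)

Laplace-transform each side.
The derivative rules (L{y'} = sY - y(0) = sY - 3) turn the left side into (s - 4)Y - (3).
The right side is L{exp(4*t)} = 1/(s - 4).
So (s - 4)Y = 1/(s - 4) + (3).
Divide through and combine into a single rational function.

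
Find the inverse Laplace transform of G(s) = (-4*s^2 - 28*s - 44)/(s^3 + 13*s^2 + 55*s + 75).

2*t*exp(-5*t) + exp(-3*t) - 5*exp(-5*t)

Factor the denominator: s^3 + 13*s^2 + 55*s + 75 = (s + 3)*(s + 5)^2.
Partial fraction decomposition gives [-5/(s + 5)] + [2/(s + 5)^2] + [1/(s + 3)].
Invert each term: -5/(s + 5) ↔ -5e^(-5t); 2/(s + 5)^2 ↔ 2t·e^(-5t); 1/(s + 3) ↔ e^(-3t).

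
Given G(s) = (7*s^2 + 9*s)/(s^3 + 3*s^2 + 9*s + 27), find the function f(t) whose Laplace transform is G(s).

Factor the denominator: s^3 + 3*s^2 + 9*s + 27 = (s + 3)*(s^2 + 9).
Partial fraction decomposition gives [2/(s + 3)] + [5*s/(s^2 + 9)] + [-6/(s^2 + 9)].
Invert each term: 2/(s + 3) ↔ 2e^(-3t); 5·s/(s^2 + 9) ↔ 5cos(3t); -2·3/(s^2 + 9) ↔ -2sin(3t).

f(t) = -2*sin(3*t) + 5*cos(3*t) + 2*exp(-3*t)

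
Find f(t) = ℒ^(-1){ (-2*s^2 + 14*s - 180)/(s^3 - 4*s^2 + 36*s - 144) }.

f(t) = -3*exp(4*t) + 3*sin(6*t) + cos(6*t)

Factor the denominator: s^3 - 4*s^2 + 36*s - 144 = (s - 4)*(s^2 + 36).
Partial fraction decomposition gives [-3/(s - 4)] + [s/(s^2 + 36)] + [18/(s^2 + 36)].
Invert each term: -3/(s - 4) ↔ -3e^(4t); 1·s/(s^2 + 36) ↔ cos(6t); 3·6/(s^2 + 36) ↔ 3sin(6t).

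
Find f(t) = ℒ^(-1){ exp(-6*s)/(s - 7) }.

f(t) = Heaviside(t - 6)*(exp(7*t - 42))

The factor e^(-6s) signals a time shift by c = 6 (second shifting theorem).
L{e^(7t)} = 1/(s - 7), so L^-1{1/(s - 7)} = exp(7*t).
Hence the inverse is u(t - 6) times that function evaluated at t - 6.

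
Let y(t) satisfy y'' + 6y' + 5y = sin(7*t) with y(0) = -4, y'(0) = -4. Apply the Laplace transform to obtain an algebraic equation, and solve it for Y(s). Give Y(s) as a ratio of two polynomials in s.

Laplace-transform each side.
With L{y''} = s^2 Y - s·y(0) - y'(0) and L{y'} = sY - y(0), with y(0) = -4, y'(0) = -4: the LHS transforms to (s^2 + 6*s + 5)Y - (-4*s - 28).
The right side is L{sin(7*t)} = 7/(s^2 + 49).
So (s^2 + 6*s + 5)Y = 7/(s^2 + 49) + (-4*s - 28).
Isolate Y and clear denominators.

Y(s) = (-4*s^3 - 28*s^2 - 196*s - 1365)/(s^4 + 6*s^3 + 54*s^2 + 294*s + 245)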